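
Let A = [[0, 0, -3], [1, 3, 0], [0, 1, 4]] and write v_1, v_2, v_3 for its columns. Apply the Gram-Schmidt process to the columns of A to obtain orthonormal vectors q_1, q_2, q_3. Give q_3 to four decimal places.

q_3 = (-1.0000, 0.0000, 0.0000)

q_1 = v_1/‖v_1‖ = (0, 1, 0)/1.0000 = (0.0000, 1.0000, 0.0000).
r_{12} = q_1·v_2 = 3.0000.
u_2 = v_2 − 3.0000·q_1 = (0.0000, 0.0000, 1.0000).
‖u_2‖ = 1.0000, so q_2 = (0.0000, 0.0000, 1.0000).
r_{13} = q_1·v_3 = 0.0000; r_{23} = q_2·v_3 = 4.0000.
u_3 = v_3 + 0.0000·q_1 − 4.0000·q_2 = (-3.0000, 0.0000, 0.0000).
‖u_3‖ = 3.0000, so q_3 = (-1.0000, 0.0000, 0.0000).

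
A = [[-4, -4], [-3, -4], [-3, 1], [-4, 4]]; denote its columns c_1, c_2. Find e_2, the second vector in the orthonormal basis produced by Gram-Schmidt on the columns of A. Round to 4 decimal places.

e_2 = (-0.4765, -0.5027, 0.2237, 0.6857)

c_1 = (-4, -3, -3, -4); ‖c_1‖ = 7.0711, so e_1 = (-0.5657, -0.4243, -0.4243, -0.5657).
e_1·c_2 = (-0.5657)·(-4) + (-0.4243)·(-4) + (-0.4243)·1 + (-0.5657)·4 = 1.2728.
u_2 = c_2 − 1.2728·e_1 = (-3.2800, -3.4600, 1.5400, 4.7200).
‖u_2‖ = 6.8833, so e_2 = (-0.4765, -0.5027, 0.2237, 0.6857).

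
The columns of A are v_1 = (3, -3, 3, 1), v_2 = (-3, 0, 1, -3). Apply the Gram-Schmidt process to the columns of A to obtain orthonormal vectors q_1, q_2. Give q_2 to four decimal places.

q_1 = v_1/‖v_1‖ = (3, -3, 3, 1)/5.2915 = (0.5669, -0.5669, 0.5669, 0.1890).
r_{12} = q_1·v_2 = -1.7008.
u_2 = v_2 + 1.7008·q_1 = (-2.0357, -0.9643, 1.9643, -2.6786).
‖u_2‖ = 4.0134, so q_2 = (-0.5072, -0.2403, 0.4894, -0.6674).

q_2 = (-0.5072, -0.2403, 0.4894, -0.6674)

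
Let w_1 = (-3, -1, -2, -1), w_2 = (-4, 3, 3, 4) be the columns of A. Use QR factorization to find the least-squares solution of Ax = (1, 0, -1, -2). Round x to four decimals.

w_1 = (-3, -1, -2, -1); ‖w_1‖ = 3.8730, so e_1 = (-0.7746, -0.2582, -0.5164, -0.2582).
e_1·w_2 = (-0.7746)·(-4) + (-0.2582)·3 + (-0.5164)·3 + (-0.2582)·4 = -0.2582.
u_2 = w_2 + 0.2582·e_1 = (-4.2000, 2.9333, 2.8667, 3.9333).
‖u_2‖ = 7.0664, so e_2 = (-0.5944, 0.4151, 0.4057, 0.5566).
Qᵀb = (0.2582, -2.1133).
Back-substitute: x_2 = -2.1133/7.0664 = -0.2991.
x_1 = (0.2582 + 0.2582·(-0.2991))/3.8730 = 0.0467.

x = (0.0467, -0.2991)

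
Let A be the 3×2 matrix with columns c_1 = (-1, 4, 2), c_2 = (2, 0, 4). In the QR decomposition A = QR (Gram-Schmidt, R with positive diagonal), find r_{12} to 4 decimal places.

e_1 = c_1/‖c_1‖ = (-1, 4, 2)/4.5826 = (-0.2182, 0.8729, 0.4364).
r_{12} = e_1·c_2 = 1.3093.

r_{12} = 1.3093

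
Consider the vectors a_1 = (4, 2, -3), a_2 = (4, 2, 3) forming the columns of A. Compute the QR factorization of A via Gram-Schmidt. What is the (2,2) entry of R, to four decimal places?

e_1 = a_1/‖a_1‖ = (4, 2, -3)/5.3852 = (0.7428, 0.3714, -0.5571).
r_{12} = e_1·a_2 = 2.0426.
u_2 = a_2 − 2.0426·e_1 = (2.4828, 1.2414, 4.1379).
r_{22} = ‖u_2‖ = 4.9827.

r_{22} = 4.9827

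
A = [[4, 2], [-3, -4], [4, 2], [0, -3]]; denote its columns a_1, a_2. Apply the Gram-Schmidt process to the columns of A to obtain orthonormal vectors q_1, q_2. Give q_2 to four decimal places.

a_1 = (4, -3, 4, 0); ‖a_1‖ = 6.4031, so q_1 = (0.6247, -0.4685, 0.6247, 0.0000).
q_1·a_2 = 0.6247·2 + (-0.4685)·(-4) + 0.6247·2 + 0.0000·(-3) = 4.3729.
u_2 = a_2 − 4.3729·q_1 = (-0.7317, -1.9512, -0.7317, -3.0000).
‖u_2‖ = 3.7253, so q_2 = (-0.1964, -0.5238, -0.1964, -0.8053).

q_2 = (-0.1964, -0.5238, -0.1964, -0.8053)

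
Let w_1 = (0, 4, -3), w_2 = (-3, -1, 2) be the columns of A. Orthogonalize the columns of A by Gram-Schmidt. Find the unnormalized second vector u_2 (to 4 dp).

e_1 = w_1/‖w_1‖ = (0, 4, -3)/5.0000 = (0.0000, 0.8000, -0.6000).
r_{12} = e_1·w_2 = -2.0000.
u_2 = w_2 + 2.0000·e_1 = (-3.0000, 0.6000, 0.8000).

u_2 = (-3.0000, 0.6000, 0.8000)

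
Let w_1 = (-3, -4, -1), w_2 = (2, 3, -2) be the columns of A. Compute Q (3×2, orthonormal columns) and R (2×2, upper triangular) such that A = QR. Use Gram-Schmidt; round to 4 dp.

e_1 = w_1/‖w_1‖ = (-3, -4, -1)/5.0990 = (-0.5883, -0.7845, -0.1961).
r_{12} = e_1·w_2 = -3.1379.
u_2 = w_2 + 3.1379·e_1 = (0.1538, 0.5385, -2.6154).
‖u_2‖ = 2.6747, so e_2 = (0.0575, 0.2013, -0.9778).

Q = [[-0.5883, 0.0575], [-0.7845, 0.2013], [-0.1961, -0.9778]], R = [[5.0990, -3.1379], [0.0000, 2.6747]]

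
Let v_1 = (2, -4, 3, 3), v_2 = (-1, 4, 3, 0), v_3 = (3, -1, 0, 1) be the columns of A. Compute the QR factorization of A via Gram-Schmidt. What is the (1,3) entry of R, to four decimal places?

r_{13} = 2.1089

v_1 = (2, -4, 3, 3); ‖v_1‖ = 6.1644, so e_1 = (0.3244, -0.6489, 0.4867, 0.4867).
r_{13} = e_1·v_3 = 2.1089.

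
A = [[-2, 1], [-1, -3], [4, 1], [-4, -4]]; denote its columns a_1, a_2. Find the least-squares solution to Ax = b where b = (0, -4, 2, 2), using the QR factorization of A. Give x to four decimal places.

a_1 = (-2, -1, 4, -4); ‖a_1‖ = 6.0828, so e_1 = (-0.3288, -0.1644, 0.6576, -0.6576).
e_1·a_2 = (-0.3288)·1 + (-0.1644)·(-3) + 0.6576·1 + (-0.6576)·(-4) = 3.4524.
u_2 = a_2 − 3.4524·e_1 = (2.1351, -2.4324, -1.2703, -1.7297).
‖u_2‖ = 3.8834, so e_2 = (0.5498, -0.6264, -0.3271, -0.4454).
Qᵀb = (0.6576, 0.9604).
Back-substitute: x_2 = 0.9604/3.8834 = 0.2473.
x_1 = (0.6576 − 3.4524·0.2473)/6.0828 = -0.0323.

x = (-0.0323, 0.2473)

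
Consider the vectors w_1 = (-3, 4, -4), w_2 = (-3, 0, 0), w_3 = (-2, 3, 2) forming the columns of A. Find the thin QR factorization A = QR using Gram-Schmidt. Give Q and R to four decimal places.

w_1 = (-3, 4, -4); ‖w_1‖ = 6.4031, so e_1 = (-0.4685, 0.6247, -0.6247).
e_1·w_2 = (-0.4685)·(-3) + 0.6247·0 + (-0.6247)·0 = 1.4056.
u_2 = w_2 − 1.4056·e_1 = (-2.3415, -0.8780, 0.8780).
‖u_2‖ = 2.6504, so e_2 = (-0.8835, -0.3313, 0.3313).
e_1·w_3 = (-0.4685)·(-2) + 0.6247·3 + (-0.6247)·2 = 1.5617; e_2·w_3 = (-0.8835)·(-2) + (-0.3313)·3 + 0.3313·2 = 1.4356.
u_3 = w_3 − 1.5617·e_1 − 1.4356·e_2 = (0.0000, 2.5000, 2.5000).
‖u_3‖ = 3.5355, so e_3 = (0.0000, 0.7071, 0.7071).

Q = [[-0.4685, -0.8835, 0.0000], [0.6247, -0.3313, 0.7071], [-0.6247, 0.3313, 0.7071]], R = [[6.4031, 1.4056, 1.5617], [0.0000, 2.6504, 1.4356], [0.0000, 0.0000, 3.5355]]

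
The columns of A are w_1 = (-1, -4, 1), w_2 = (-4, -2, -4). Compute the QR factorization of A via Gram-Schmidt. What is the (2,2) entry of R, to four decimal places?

r_{22} = 5.6960

w_1 = (-1, -4, 1); ‖w_1‖ = 4.2426, so e_1 = (-0.2357, -0.9428, 0.2357).
e_1·w_2 = (-0.2357)·(-4) + (-0.9428)·(-2) + 0.2357·(-4) = 1.8856.
u_2 = w_2 − 1.8856·e_1 = (-3.5556, -0.2222, -4.4444).
r_{22} = ‖u_2‖ = 5.6960.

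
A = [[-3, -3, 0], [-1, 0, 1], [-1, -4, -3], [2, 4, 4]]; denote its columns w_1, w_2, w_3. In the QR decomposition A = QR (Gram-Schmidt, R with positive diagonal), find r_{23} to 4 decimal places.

w_1 = (-3, -1, -1, 2); ‖w_1‖ = 3.8730, so e_1 = (-0.7746, -0.2582, -0.2582, 0.5164).
e_1·w_2 = (-0.7746)·(-3) + (-0.2582)·0 + (-0.2582)·(-4) + 0.5164·4 = 5.4222.
u_2 = w_2 − 5.4222·e_1 = (1.2000, 1.4000, -2.6000, 1.2000).
‖u_2‖ = 3.4059, so e_2 = (0.3523, 0.4111, -0.7634, 0.3523).
r_{23} = e_2·w_3 = 4.1105.

r_{23} = 4.1105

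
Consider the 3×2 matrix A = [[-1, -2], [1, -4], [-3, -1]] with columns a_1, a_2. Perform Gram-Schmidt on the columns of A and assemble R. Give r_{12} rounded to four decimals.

a_1 = (-1, 1, -3); ‖a_1‖ = 3.3166, so e_1 = (-0.3015, 0.3015, -0.9045).
r_{12} = e_1·a_2 = 0.3015.

r_{12} = 0.3015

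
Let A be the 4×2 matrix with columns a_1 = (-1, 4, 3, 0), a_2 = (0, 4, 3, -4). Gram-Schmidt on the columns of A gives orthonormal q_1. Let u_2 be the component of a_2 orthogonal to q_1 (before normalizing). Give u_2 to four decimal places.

u_2 = (0.9615, 0.1538, 0.1154, -4.0000)

a_1 = (-1, 4, 3, 0); ‖a_1‖ = 5.0990, so q_1 = (-0.1961, 0.7845, 0.5883, 0.0000).
q_1·a_2 = (-0.1961)·0 + 0.7845·4 + 0.5883·3 + 0.0000·(-4) = 4.9029.
u_2 = a_2 − 4.9029·q_1 = (0.9615, 0.1538, 0.1154, -4.0000).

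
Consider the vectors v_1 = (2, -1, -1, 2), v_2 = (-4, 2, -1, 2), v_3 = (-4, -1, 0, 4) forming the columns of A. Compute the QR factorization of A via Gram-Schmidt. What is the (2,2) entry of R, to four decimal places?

v_1 = (2, -1, -1, 2); ‖v_1‖ = 3.1623, so e_1 = (0.6325, -0.3162, -0.3162, 0.6325).
e_1·v_2 = 0.6325·(-4) + (-0.3162)·2 + (-0.3162)·(-1) + 0.6325·2 = -1.5811.
u_2 = v_2 + 1.5811·e_1 = (-3.0000, 1.5000, -1.5000, 3.0000).
r_{22} = ‖u_2‖ = 4.7434.

r_{22} = 4.7434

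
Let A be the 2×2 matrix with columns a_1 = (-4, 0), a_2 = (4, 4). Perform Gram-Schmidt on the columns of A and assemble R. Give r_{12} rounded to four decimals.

a_1 = (-4, 0); ‖a_1‖ = 4.0000, so q_1 = (-1.0000, 0.0000).
r_{12} = q_1·a_2 = -4.0000.

r_{12} = -4.0000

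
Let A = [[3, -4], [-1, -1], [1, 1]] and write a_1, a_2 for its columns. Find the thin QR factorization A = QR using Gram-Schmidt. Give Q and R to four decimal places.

Q = [[0.9045, -0.4264], [-0.3015, -0.6396], [0.3015, 0.6396]], R = [[3.3166, -3.0151], [0.0000, 2.9848]]

e_1 = a_1/‖a_1‖ = (3, -1, 1)/3.3166 = (0.9045, -0.3015, 0.3015).
r_{12} = e_1·a_2 = -3.0151.
u_2 = a_2 + 3.0151·e_1 = (-1.2727, -1.9091, 1.9091).
‖u_2‖ = 2.9848, so e_2 = (-0.4264, -0.6396, 0.6396).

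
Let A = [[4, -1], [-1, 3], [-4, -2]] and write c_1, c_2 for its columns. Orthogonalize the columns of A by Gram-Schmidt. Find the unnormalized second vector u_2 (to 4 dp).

c_1 = (4, -1, -4); ‖c_1‖ = 5.7446, so e_1 = (0.6963, -0.1741, -0.6963).
e_1·c_2 = 0.6963·(-1) + (-0.1741)·3 + (-0.6963)·(-2) = 0.1741.
u_2 = c_2 − 0.1741·e_1 = (-1.1212, 3.0303, -1.8788).

u_2 = (-1.1212, 3.0303, -1.8788)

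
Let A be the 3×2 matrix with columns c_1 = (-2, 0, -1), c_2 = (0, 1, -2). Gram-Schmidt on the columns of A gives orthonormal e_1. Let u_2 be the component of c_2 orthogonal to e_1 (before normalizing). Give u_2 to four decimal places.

c_1 = (-2, 0, -1); ‖c_1‖ = 2.2361, so e_1 = (-0.8944, 0.0000, -0.4472).
e_1·c_2 = (-0.8944)·0 + 0.0000·1 + (-0.4472)·(-2) = 0.8944.
u_2 = c_2 − 0.8944·e_1 = (0.8000, 1.0000, -1.6000).

u_2 = (0.8000, 1.0000, -1.6000)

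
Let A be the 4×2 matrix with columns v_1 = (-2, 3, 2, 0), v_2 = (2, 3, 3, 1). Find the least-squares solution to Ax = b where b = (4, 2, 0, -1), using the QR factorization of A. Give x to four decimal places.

e_1 = v_1/‖v_1‖ = (-2, 3, 2, 0)/4.1231 = (-0.4851, 0.7276, 0.4851, 0.0000).
r_{12} = e_1·v_2 = 2.6679.
u_2 = v_2 − 2.6679·e_1 = (3.2941, 1.0588, 1.7059, 1.0000).
‖u_2‖ = 3.9853, so e_2 = (0.8266, 0.2657, 0.4280, 0.2509).
Qᵀb = (-0.4851, 3.5867).
Back-substitute: x_2 = 3.5867/3.9853 = 0.9000.
x_1 = (-0.4851 − 2.6679·0.9000)/4.1231 = -0.7000.

x = (-0.7000, 0.9000)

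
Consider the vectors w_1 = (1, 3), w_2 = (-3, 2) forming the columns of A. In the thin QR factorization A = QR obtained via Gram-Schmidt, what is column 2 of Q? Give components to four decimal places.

w_1 = (1, 3); ‖w_1‖ = 3.1623, so q_1 = (0.3162, 0.9487).
q_1·w_2 = 0.3162·(-3) + 0.9487·2 = 0.9487.
u_2 = w_2 − 0.9487·q_1 = (-3.3000, 1.1000).
‖u_2‖ = 3.4785, so q_2 = (-0.9487, 0.3162).

q_2 = (-0.9487, 0.3162)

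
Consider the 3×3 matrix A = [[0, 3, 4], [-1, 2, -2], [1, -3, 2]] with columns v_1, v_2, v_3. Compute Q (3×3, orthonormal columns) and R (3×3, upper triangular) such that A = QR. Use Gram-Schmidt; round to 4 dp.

v_1 = (0, -1, 1); ‖v_1‖ = 1.4142, so e_1 = (0.0000, -0.7071, 0.7071).
e_1·v_2 = 0.0000·3 + (-0.7071)·2 + 0.7071·(-3) = -3.5355.
u_2 = v_2 + 3.5355·e_1 = (3.0000, -0.5000, -0.5000).
‖u_2‖ = 3.0822, so e_2 = (0.9733, -0.1622, -0.1622).
e_1·v_3 = 0.0000·4 + (-0.7071)·(-2) + 0.7071·2 = 2.8284; e_2·v_3 = 0.9733·4 + (-0.1622)·(-2) + (-0.1622)·2 = 3.8933.
u_3 = v_3 − 2.8284·e_1 − 3.8933·e_2 = (0.2105, 0.6316, 0.6316).
‖u_3‖ = 0.9177, so e_3 = (0.2294, 0.6882, 0.6882).

Q = [[0.0000, 0.9733, 0.2294], [-0.7071, -0.1622, 0.6882], [0.7071, -0.1622, 0.6882]], R = [[1.4142, -3.5355, 2.8284], [0.0000, 3.0822, 3.8933], [0.0000, 0.0000, 0.9177]]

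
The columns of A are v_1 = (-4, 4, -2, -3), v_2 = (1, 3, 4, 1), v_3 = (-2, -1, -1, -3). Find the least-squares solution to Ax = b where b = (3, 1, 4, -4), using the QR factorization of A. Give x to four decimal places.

x = (-0.5810, 1.3810, 1.7524)

q_1 = v_1/‖v_1‖ = (-4, 4, -2, -3)/6.7082 = (-0.5963, 0.5963, -0.2981, -0.4472).
r_{12} = q_1·v_2 = -0.4472.
u_2 = v_2 + 0.4472·q_1 = (0.7333, 3.2667, 3.8667, 0.8000).
‖u_2‖ = 5.1769, so q_2 = (0.1417, 0.6310, 0.7469, 0.1545).
r_{13} = q_1·v_3 = 2.2361; r_{23} = q_2·v_3 = -2.1248.
u_3 = v_3 − 2.2361·q_1 + 2.1248·q_2 = (-0.3657, -0.9925, 1.2537, -1.6716).
‖u_3‖ = 2.3420, so q_3 = (-0.1561, -0.4238, 0.5353, -0.7138).
Qᵀb = (-0.5963, 3.4255, 4.1041).
Back-substitute: x_3 = 4.1041/2.3420 = 1.7524.
x_2 = (3.4255 + 2.1248·1.7524)/5.1769 = 1.3810.
x_1 = (-0.5963 + 0.4472·1.3810 − 2.2361·1.7524)/6.7082 = -0.5810.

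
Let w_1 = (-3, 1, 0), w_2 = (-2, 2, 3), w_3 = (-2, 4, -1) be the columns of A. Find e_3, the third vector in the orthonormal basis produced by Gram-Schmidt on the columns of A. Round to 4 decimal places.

w_1 = (-3, 1, 0); ‖w_1‖ = 3.1623, so e_1 = (-0.9487, 0.3162, 0.0000).
e_1·w_2 = (-0.9487)·(-2) + 0.3162·2 + 0.0000·3 = 2.5298.
u_2 = w_2 − 2.5298·e_1 = (0.4000, 1.2000, 3.0000).
‖u_2‖ = 3.2558, so e_2 = (0.1229, 0.3686, 0.9214).
e_1·w_3 = (-0.9487)·(-2) + 0.3162·4 + 0.0000·(-1) = 3.1623; e_2·w_3 = 0.1229·(-2) + 0.3686·4 + 0.9214·(-1) = 0.3071.
u_3 = w_3 − 3.1623·e_1 − 0.3071·e_2 = (0.9623, 2.8868, -1.2830).
‖u_3‖ = 3.3024, so e_3 = (0.2914, 0.8742, -0.3885).

e_3 = (0.2914, 0.8742, -0.3885)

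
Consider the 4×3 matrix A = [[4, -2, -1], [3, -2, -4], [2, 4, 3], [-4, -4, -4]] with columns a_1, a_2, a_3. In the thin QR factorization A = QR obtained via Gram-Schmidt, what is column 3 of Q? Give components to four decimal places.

q_3 = (0.5364, -0.7648, -0.3029, -0.1887)

a_1 = (4, 3, 2, -4); ‖a_1‖ = 6.7082, so q_1 = (0.5963, 0.4472, 0.2981, -0.5963).
q_1·a_2 = 0.5963·(-2) + 0.4472·(-2) + 0.2981·4 + (-0.5963)·(-4) = 1.4907.
u_2 = a_2 − 1.4907·q_1 = (-2.8889, -2.6667, 3.5556, -3.1111).
‖u_2‖ = 6.1464, so q_2 = (-0.4700, -0.4339, 0.5785, -0.5062).
q_1·a_3 = 0.5963·(-1) + 0.4472·(-4) + 0.2981·3 + (-0.5963)·(-4) = 0.8944; q_2·a_3 = (-0.4700)·(-1) + (-0.4339)·(-4) + 0.5785·3 + (-0.5062)·(-4) = 5.9656.
u_3 = a_3 − 0.8944·q_1 − 5.9656·q_2 = (1.2706, -1.8118, -0.7176, -0.4471).
‖u_3‖ = 2.3689, so q_3 = (0.5364, -0.7648, -0.3029, -0.1887).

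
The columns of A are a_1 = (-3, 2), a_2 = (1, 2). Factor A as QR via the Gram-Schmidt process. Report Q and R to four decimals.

q_1 = a_1/‖a_1‖ = (-3, 2)/3.6056 = (-0.8321, 0.5547).
r_{12} = q_1·a_2 = 0.2774.
u_2 = a_2 − 0.2774·q_1 = (1.2308, 1.8462).
‖u_2‖ = 2.2188, so q_2 = (0.5547, 0.8321).

Q = [[-0.8321, 0.5547], [0.5547, 0.8321]], R = [[3.6056, 0.2774], [0.0000, 2.2188]]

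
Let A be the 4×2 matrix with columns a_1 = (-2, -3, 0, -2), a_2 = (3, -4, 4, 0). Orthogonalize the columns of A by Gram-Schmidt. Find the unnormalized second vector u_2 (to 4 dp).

q_1 = a_1/‖a_1‖ = (-2, -3, 0, -2)/4.1231 = (-0.4851, -0.7276, 0.0000, -0.4851).
r_{12} = q_1·a_2 = 1.4552.
u_2 = a_2 − 1.4552·q_1 = (3.7059, -2.9412, 4.0000, 0.7059).

u_2 = (3.7059, -2.9412, 4.0000, 0.7059)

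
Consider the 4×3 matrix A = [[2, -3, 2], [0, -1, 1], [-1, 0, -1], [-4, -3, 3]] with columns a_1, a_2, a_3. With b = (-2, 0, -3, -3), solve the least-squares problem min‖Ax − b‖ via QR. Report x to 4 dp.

a_1 = (2, 0, -1, -4); ‖a_1‖ = 4.5826, so q_1 = (0.4364, 0.0000, -0.2182, -0.8729).
q_1·a_2 = 0.4364·(-3) + 0.0000·(-1) + (-0.2182)·0 + (-0.8729)·(-3) = 1.3093.
u_2 = a_2 − 1.3093·q_1 = (-3.5714, -1.0000, 0.2857, -1.8571).
‖u_2‖ = 4.1576, so q_2 = (-0.8590, -0.2405, 0.0687, -0.4467).
q_1·a_3 = 0.4364·2 + 0.0000·1 + (-0.2182)·(-1) + (-0.8729)·3 = -1.5275; q_2·a_3 = (-0.8590)·2 + (-0.2405)·1 + 0.0687·(-1) + (-0.4467)·3 = -3.3673.
u_3 = a_3 + 1.5275·q_1 + 3.3673·q_2 = (-0.2259, 0.1901, -1.1019, 0.1625).
‖u_3‖ = 1.1523, so q_3 = (-0.1960, 0.1650, -0.9563, 0.1411).
Qᵀb = (2.4004, 2.8519, 2.8377).
Back-substitute: x_3 = 2.8377/1.1523 = 2.4627.
x_2 = (2.8519 + 3.3673·2.4627)/4.1576 = 2.6805.
x_1 = (2.4004 − 1.3093·2.6805 + 1.5275·2.4627)/4.5826 = 0.5788.

x = (0.5788, 2.6805, 2.4627)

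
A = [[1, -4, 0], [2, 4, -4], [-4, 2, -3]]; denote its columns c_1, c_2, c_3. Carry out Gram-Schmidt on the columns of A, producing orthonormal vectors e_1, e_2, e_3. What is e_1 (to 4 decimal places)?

e_1 = (0.2182, 0.4364, -0.8729)

c_1 = (1, 2, -4); ‖c_1‖ = 4.5826, so e_1 = (0.2182, 0.4364, -0.8729).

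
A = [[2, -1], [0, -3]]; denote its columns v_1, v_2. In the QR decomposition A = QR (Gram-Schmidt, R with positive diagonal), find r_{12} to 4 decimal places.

q_1 = v_1/‖v_1‖ = (2, 0)/2.0000 = (1.0000, 0.0000).
r_{12} = q_1·v_2 = -1.0000.

r_{12} = -1.0000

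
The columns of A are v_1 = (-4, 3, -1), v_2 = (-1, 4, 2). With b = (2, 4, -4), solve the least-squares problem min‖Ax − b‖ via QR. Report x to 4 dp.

x = (0.2400, 0.1257)

q_1 = v_1/‖v_1‖ = (-4, 3, -1)/5.0990 = (-0.7845, 0.5883, -0.1961).
r_{12} = q_1·v_2 = 2.7456.
u_2 = v_2 − 2.7456·q_1 = (1.1538, 2.3846, 2.5385).
‖u_2‖ = 3.6690, so q_2 = (0.3145, 0.6499, 0.6919).
Qᵀb = (1.5689, 0.4612).
Back-substitute: x_2 = 0.4612/3.6690 = 0.1257.
x_1 = (1.5689 − 2.7456·0.1257)/5.0990 = 0.2400.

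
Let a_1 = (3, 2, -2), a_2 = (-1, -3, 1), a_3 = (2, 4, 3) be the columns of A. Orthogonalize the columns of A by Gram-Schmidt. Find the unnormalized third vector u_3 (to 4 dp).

a_1 = (3, 2, -2); ‖a_1‖ = 4.1231, so e_1 = (0.7276, 0.4851, -0.4851).
e_1·a_2 = 0.7276·(-1) + 0.4851·(-3) + (-0.4851)·1 = -2.6679.
u_2 = a_2 + 2.6679·e_1 = (0.9412, -1.7059, -0.2941).
‖u_2‖ = 1.9704, so e_2 = (0.4777, -0.8658, -0.1493).
e_1·a_3 = 0.7276·2 + 0.4851·4 + (-0.4851)·3 = 1.9403; e_2·a_3 = 0.4777·2 + (-0.8658)·4 + (-0.1493)·3 = -2.9556.
u_3 = a_3 − 1.9403·e_1 + 2.9556·e_2 = (2.0000, 0.5000, 3.5000).

u_3 = (2.0000, 0.5000, 3.5000)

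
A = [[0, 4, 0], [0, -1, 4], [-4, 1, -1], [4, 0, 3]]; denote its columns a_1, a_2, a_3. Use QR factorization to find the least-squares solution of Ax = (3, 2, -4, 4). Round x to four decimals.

x = (0.8056, 0.6667, 0.5556)

q_1 = a_1/‖a_1‖ = (0, 0, -4, 4)/5.6569 = (0.0000, 0.0000, -0.7071, 0.7071).
r_{12} = q_1·a_2 = -0.7071.
u_2 = a_2 + 0.7071·q_1 = (4.0000, -1.0000, 0.5000, 0.5000).
‖u_2‖ = 4.1833, so q_2 = (0.9562, -0.2390, 0.1195, 0.1195).
r_{13} = q_1·a_3 = 2.8284; r_{23} = q_2·a_3 = -0.7171.
u_3 = a_3 − 2.8284·q_1 + 0.7171·q_2 = (0.6857, 3.8286, 1.0857, 1.0857).
‖u_3‖ = 4.1816, so q_3 = (0.1640, 0.9156, 0.2596, 0.2596).
Qᵀb = (5.6569, 2.3905, 2.3231).
Back-substitute: x_3 = 2.3231/4.1816 = 0.5556.
x_2 = (2.3905 + 0.7171·0.5556)/4.1833 = 0.6667.
x_1 = (5.6569 + 0.7071·0.6667 − 2.8284·0.5556)/5.6569 = 0.8056.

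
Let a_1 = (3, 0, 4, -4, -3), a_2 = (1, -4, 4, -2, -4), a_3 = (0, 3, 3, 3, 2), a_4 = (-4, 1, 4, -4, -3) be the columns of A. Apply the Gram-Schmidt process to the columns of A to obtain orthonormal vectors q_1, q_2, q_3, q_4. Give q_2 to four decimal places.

q_2 = (-0.2820, -0.8418, 0.1852, 0.2357, -0.3493)

a_1 = (3, 0, 4, -4, -3); ‖a_1‖ = 7.0711, so q_1 = (0.4243, 0.0000, 0.5657, -0.5657, -0.4243).
q_1·a_2 = 0.4243·1 + 0.0000·(-4) + 0.5657·4 + (-0.5657)·(-2) + (-0.4243)·(-4) = 5.5154.
u_2 = a_2 − 5.5154·q_1 = (-1.3400, -4.0000, 0.8800, 1.1200, -1.6600).
‖u_2‖ = 4.7518, so q_2 = (-0.2820, -0.8418, 0.1852, 0.2357, -0.3493).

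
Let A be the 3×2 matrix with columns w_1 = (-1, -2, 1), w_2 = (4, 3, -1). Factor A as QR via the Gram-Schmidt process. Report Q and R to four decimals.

Q = [[-0.4082, 0.8971], [-0.8165, -0.2760], [0.4082, 0.3450]], R = [[2.4495, -4.4907], [0.0000, 2.4152]]

w_1 = (-1, -2, 1); ‖w_1‖ = 2.4495, so e_1 = (-0.4082, -0.8165, 0.4082).
e_1·w_2 = (-0.4082)·4 + (-0.8165)·3 + 0.4082·(-1) = -4.4907.
u_2 = w_2 + 4.4907·e_1 = (2.1667, -0.6667, 0.8333).
‖u_2‖ = 2.4152, so e_2 = (0.8971, -0.2760, 0.3450).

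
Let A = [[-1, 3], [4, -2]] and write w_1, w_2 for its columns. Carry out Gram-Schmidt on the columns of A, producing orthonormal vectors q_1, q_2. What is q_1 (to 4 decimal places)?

q_1 = (-0.2425, 0.9701)

w_1 = (-1, 4); ‖w_1‖ = 4.1231, so q_1 = (-0.2425, 0.9701).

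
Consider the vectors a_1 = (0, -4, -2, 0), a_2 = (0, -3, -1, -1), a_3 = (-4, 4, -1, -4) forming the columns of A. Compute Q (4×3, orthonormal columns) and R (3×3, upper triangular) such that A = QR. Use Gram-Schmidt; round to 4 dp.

a_1 = (0, -4, -2, 0); ‖a_1‖ = 4.4721, so e_1 = (0.0000, -0.8944, -0.4472, 0.0000).
e_1·a_2 = 0.0000·0 + (-0.8944)·(-3) + (-0.4472)·(-1) + 0.0000·(-1) = 3.1305.
u_2 = a_2 − 3.1305·e_1 = (0.0000, -0.2000, 0.4000, -1.0000).
‖u_2‖ = 1.0954, so e_2 = (0.0000, -0.1826, 0.3651, -0.9129).
e_1·a_3 = 0.0000·(-4) + (-0.8944)·4 + (-0.4472)·(-1) + 0.0000·(-4) = -3.1305; e_2·a_3 = 0.0000·(-4) + (-0.1826)·4 + 0.3651·(-1) + (-0.9129)·(-4) = 2.5560.
u_3 = a_3 + 3.1305·e_1 − 2.5560·e_2 = (-4.0000, 1.6667, -3.3333, -1.6667).
‖u_3‖ = 5.7155, so e_3 = (-0.6999, 0.2916, -0.5832, -0.2916).

Q = [[0.0000, 0.0000, -0.6999], [-0.8944, -0.1826, 0.2916], [-0.4472, 0.3651, -0.5832], [0.0000, -0.9129, -0.2916]], R = [[4.4721, 3.1305, -3.1305], [0.0000, 1.0954, 2.5560], [0.0000, 0.0000, 5.7155]]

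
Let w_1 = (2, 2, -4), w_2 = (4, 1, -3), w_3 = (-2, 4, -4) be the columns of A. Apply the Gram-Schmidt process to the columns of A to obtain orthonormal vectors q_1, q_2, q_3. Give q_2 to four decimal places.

q_2 = (0.8971, -0.3450, 0.2760)

q_1 = w_1/‖w_1‖ = (2, 2, -4)/4.8990 = (0.4082, 0.4082, -0.8165).
r_{12} = q_1·w_2 = 4.4907.
u_2 = w_2 − 4.4907·q_1 = (2.1667, -0.8333, 0.6667).
‖u_2‖ = 2.4152, so q_2 = (0.8971, -0.3450, 0.2760).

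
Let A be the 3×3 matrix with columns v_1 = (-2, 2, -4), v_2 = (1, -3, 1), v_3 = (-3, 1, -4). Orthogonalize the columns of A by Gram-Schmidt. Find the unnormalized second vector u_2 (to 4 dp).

e_1 = v_1/‖v_1‖ = (-2, 2, -4)/4.8990 = (-0.4082, 0.4082, -0.8165).
r_{12} = e_1·v_2 = -2.4495.
u_2 = v_2 + 2.4495·e_1 = (0.0000, -2.0000, -1.0000).

u_2 = (0.0000, -2.0000, -1.0000)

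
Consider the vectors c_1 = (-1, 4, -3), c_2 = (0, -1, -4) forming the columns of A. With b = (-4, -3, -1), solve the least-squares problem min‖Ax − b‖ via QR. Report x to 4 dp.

c_1 = (-1, 4, -3); ‖c_1‖ = 5.0990, so e_1 = (-0.1961, 0.7845, -0.5883).
e_1·c_2 = (-0.1961)·0 + 0.7845·(-1) + (-0.5883)·(-4) = 1.5689.
u_2 = c_2 − 1.5689·e_1 = (0.3077, -2.2308, -3.0769).
‖u_2‖ = 3.8129, so e_2 = (0.0807, -0.5851, -0.8070).
Qᵀb = (-0.9806, 2.2393).
Back-substitute: x_2 = 2.2393/3.8129 = 0.5873.
x_1 = (-0.9806 − 1.5689·0.5873)/5.0990 = -0.3730.

x = (-0.3730, 0.5873)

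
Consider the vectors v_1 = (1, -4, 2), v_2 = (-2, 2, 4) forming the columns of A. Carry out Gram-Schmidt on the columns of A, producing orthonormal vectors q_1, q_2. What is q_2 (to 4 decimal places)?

q_1 = v_1/‖v_1‖ = (1, -4, 2)/4.5826 = (0.2182, -0.8729, 0.4364).
r_{12} = q_1·v_2 = -0.4364.
u_2 = v_2 + 0.4364·q_1 = (-1.9048, 1.6190, 4.1905).
‖u_2‖ = 4.8795, so q_2 = (-0.3904, 0.3318, 0.8588).

q_2 = (-0.3904, 0.3318, 0.8588)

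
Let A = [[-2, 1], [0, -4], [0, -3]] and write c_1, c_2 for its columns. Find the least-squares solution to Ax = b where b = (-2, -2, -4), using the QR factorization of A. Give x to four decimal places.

x = (1.4000, 0.8000)

e_1 = c_1/‖c_1‖ = (-2, 0, 0)/2.0000 = (-1.0000, 0.0000, 0.0000).
r_{12} = e_1·c_2 = -1.0000.
u_2 = c_2 + 1.0000·e_1 = (0.0000, -4.0000, -3.0000).
‖u_2‖ = 5.0000, so e_2 = (0.0000, -0.8000, -0.6000).
Qᵀb = (2.0000, 4.0000).
Back-substitute: x_2 = 4.0000/5.0000 = 0.8000.
x_1 = (2.0000 + 1.0000·0.8000)/2.0000 = 1.4000.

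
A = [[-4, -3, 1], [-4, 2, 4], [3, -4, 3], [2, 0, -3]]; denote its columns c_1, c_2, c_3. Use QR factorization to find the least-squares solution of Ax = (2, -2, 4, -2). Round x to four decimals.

x = (0.1274, -0.8025, 0.2442)

c_1 = (-4, -4, 3, 2); ‖c_1‖ = 6.7082, so e_1 = (-0.5963, -0.5963, 0.4472, 0.2981).
e_1·c_2 = (-0.5963)·(-3) + (-0.5963)·2 + 0.4472·(-4) + 0.2981·0 = -1.1926.
u_2 = c_2 + 1.1926·e_1 = (-3.7111, 1.2889, -3.4667, 0.3556).
‖u_2‖ = 5.2515, so e_2 = (-0.7067, 0.2454, -0.6601, 0.0677).
e_1·c_3 = (-0.5963)·1 + (-0.5963)·4 + 0.4472·3 + 0.2981·(-3) = -2.5342; e_2·c_3 = (-0.7067)·1 + 0.2454·4 + (-0.6601)·3 + 0.0677·(-3) = -1.9085.
u_3 = c_3 + 2.5342·e_1 + 1.9085·e_2 = (-1.8598, 2.9573, 2.8735, -2.1152).
‖u_3‖ = 4.9935, so e_3 = (-0.3724, 0.5922, 0.5754, -0.4236).
Qᵀb = (1.1926, -4.6802, 1.2196).
Back-substitute: x_3 = 1.2196/4.9935 = 0.2442.
x_2 = (-4.6802 + 1.9085·0.2442)/5.2515 = -0.8025.
x_1 = (1.1926 + 1.1926·(-0.8025) + 2.5342·0.2442)/6.7082 = 0.1274.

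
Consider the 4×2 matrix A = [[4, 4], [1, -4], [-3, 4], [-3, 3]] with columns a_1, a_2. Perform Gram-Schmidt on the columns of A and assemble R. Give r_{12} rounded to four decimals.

a_1 = (4, 1, -3, -3); ‖a_1‖ = 5.9161, so e_1 = (0.6761, 0.1690, -0.5071, -0.5071).
r_{12} = e_1·a_2 = -1.5213.

r_{12} = -1.5213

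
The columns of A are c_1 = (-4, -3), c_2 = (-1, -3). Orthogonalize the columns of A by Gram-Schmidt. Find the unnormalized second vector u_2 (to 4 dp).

c_1 = (-4, -3); ‖c_1‖ = 5.0000, so e_1 = (-0.8000, -0.6000).
e_1·c_2 = (-0.8000)·(-1) + (-0.6000)·(-3) = 2.6000.
u_2 = c_2 − 2.6000·e_1 = (1.0800, -1.4400).

u_2 = (1.0800, -1.4400)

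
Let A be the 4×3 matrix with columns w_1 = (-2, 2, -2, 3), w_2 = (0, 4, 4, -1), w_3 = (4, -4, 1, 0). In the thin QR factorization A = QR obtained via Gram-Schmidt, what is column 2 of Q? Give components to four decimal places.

w_1 = (-2, 2, -2, 3); ‖w_1‖ = 4.5826, so e_1 = (-0.4364, 0.4364, -0.4364, 0.6547).
e_1·w_2 = (-0.4364)·0 + 0.4364·4 + (-0.4364)·4 + 0.6547·(-1) = -0.6547.
u_2 = w_2 + 0.6547·e_1 = (-0.2857, 4.2857, 3.7143, -0.5714).
‖u_2‖ = 5.7071, so e_2 = (-0.0501, 0.7509, 0.6508, -0.1001).

e_2 = (-0.0501, 0.7509, 0.6508, -0.1001)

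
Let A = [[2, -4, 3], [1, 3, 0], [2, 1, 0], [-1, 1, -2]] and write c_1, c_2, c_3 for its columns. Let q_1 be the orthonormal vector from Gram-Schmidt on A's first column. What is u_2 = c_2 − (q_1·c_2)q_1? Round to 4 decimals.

u_2 = (-3.2000, 3.4000, 1.8000, 0.6000)

c_1 = (2, 1, 2, -1); ‖c_1‖ = 3.1623, so q_1 = (0.6325, 0.3162, 0.6325, -0.3162).
q_1·c_2 = 0.6325·(-4) + 0.3162·3 + 0.6325·1 + (-0.3162)·1 = -1.2649.
u_2 = c_2 + 1.2649·q_1 = (-3.2000, 3.4000, 1.8000, 0.6000).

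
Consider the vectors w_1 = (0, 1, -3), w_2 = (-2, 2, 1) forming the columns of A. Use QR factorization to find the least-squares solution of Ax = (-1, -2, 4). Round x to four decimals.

x = (-1.3933, 0.0674)

e_1 = w_1/‖w_1‖ = (0, 1, -3)/3.1623 = (0.0000, 0.3162, -0.9487).
r_{12} = e_1·w_2 = -0.3162.
u_2 = w_2 + 0.3162·e_1 = (-2.0000, 2.1000, 0.7000).
‖u_2‖ = 2.9833, so e_2 = (-0.6704, 0.7039, 0.2346).
Qᵀb = (-4.4272, 0.2011).
Back-substitute: x_2 = 0.2011/2.9833 = 0.0674.
x_1 = (-4.4272 + 0.3162·0.0674)/3.1623 = -1.3933.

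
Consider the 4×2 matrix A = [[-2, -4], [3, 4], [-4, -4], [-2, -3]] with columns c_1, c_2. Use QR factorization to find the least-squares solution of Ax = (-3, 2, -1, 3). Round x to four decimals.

x = (-0.5128, 0.6410)

c_1 = (-2, 3, -4, -2); ‖c_1‖ = 5.7446, so e_1 = (-0.3482, 0.5222, -0.6963, -0.3482).
e_1·c_2 = (-0.3482)·(-4) + 0.5222·4 + (-0.6963)·(-4) + (-0.3482)·(-3) = 7.3113.
u_2 = c_2 − 7.3113·e_1 = (-1.4545, 0.1818, 1.0909, -0.4545).
‖u_2‖ = 1.8829, so e_2 = (-0.7725, 0.0966, 0.5794, -0.2414).
Qᵀb = (1.7408, 1.2070).
Back-substitute: x_2 = 1.2070/1.8829 = 0.6410.
x_1 = (1.7408 − 7.3113·0.6410)/5.7446 = -0.5128.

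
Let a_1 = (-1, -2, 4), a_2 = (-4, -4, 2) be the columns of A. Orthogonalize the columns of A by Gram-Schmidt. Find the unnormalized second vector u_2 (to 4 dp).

u_2 = (-3.0476, -2.0952, -1.8095)

a_1 = (-1, -2, 4); ‖a_1‖ = 4.5826, so q_1 = (-0.2182, -0.4364, 0.8729).
q_1·a_2 = (-0.2182)·(-4) + (-0.4364)·(-4) + 0.8729·2 = 4.3644.
u_2 = a_2 − 4.3644·q_1 = (-3.0476, -2.0952, -1.8095).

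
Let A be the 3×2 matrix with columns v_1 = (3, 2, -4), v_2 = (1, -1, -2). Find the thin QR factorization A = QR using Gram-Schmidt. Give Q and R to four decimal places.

Q = [[0.5571, 0.0385], [0.3714, -0.9050], [-0.7428, -0.4236]], R = [[5.3852, 1.6713], [0.0000, 1.7908]]

e_1 = v_1/‖v_1‖ = (3, 2, -4)/5.3852 = (0.5571, 0.3714, -0.7428).
r_{12} = e_1·v_2 = 1.6713.
u_2 = v_2 − 1.6713·e_1 = (0.0690, -1.6207, -0.7586).
‖u_2‖ = 1.7908, so e_2 = (0.0385, -0.9050, -0.4236).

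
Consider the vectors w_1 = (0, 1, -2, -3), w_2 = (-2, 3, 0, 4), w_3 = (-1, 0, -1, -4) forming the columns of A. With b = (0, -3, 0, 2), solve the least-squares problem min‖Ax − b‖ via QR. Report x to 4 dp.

x = (-0.6947, -0.3263, -0.1579)

w_1 = (0, 1, -2, -3); ‖w_1‖ = 3.7417, so e_1 = (0.0000, 0.2673, -0.5345, -0.8018).
e_1·w_2 = 0.0000·(-2) + 0.2673·3 + (-0.5345)·0 + (-0.8018)·4 = -2.4054.
u_2 = w_2 + 2.4054·e_1 = (-2.0000, 3.6429, -1.2857, 2.0714).
‖u_2‖ = 4.8181, so e_2 = (-0.4151, 0.7561, -0.2668, 0.4299).
e_1·w_3 = 0.0000·(-1) + 0.2673·0 + (-0.5345)·(-1) + (-0.8018)·(-4) = 3.7417; e_2·w_3 = (-0.4151)·(-1) + 0.7561·0 + (-0.2668)·(-1) + 0.4299·(-4) = -1.0377.
u_3 = w_3 − 3.7417·e_1 + 1.0377·e_2 = (-1.4308, -0.2154, 0.7231, -0.5538).
‖u_3‖ = 1.7097, so e_3 = (-0.8369, -0.1260, 0.4229, -0.3239).
Qᵀb = (-2.4054, -1.4084, -0.2700).
Back-substitute: x_3 = -0.2700/1.7097 = -0.1579.
x_2 = (-1.4084 + 1.0377·(-0.1579))/4.8181 = -0.3263.
x_1 = (-2.4054 + 2.4054·(-0.3263) − 3.7417·(-0.1579))/3.7417 = -0.6947.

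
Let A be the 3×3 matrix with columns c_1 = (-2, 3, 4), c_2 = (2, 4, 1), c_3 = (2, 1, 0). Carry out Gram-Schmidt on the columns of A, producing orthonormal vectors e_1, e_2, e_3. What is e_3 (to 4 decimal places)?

e_3 = (0.6029, -0.4637, 0.6492)

e_1 = c_1/‖c_1‖ = (-2, 3, 4)/5.3852 = (-0.3714, 0.5571, 0.7428).
r_{12} = e_1·c_2 = 2.2283.
u_2 = c_2 − 2.2283·e_1 = (2.8276, 2.7586, -0.6552).
‖u_2‖ = 4.0043, so e_2 = (0.7061, 0.6889, -0.1636).
r_{13} = e_1·c_3 = -0.1857; r_{23} = e_2·c_3 = 2.1012.
u_3 = c_3 + 0.1857·e_1 − 2.1012·e_2 = (0.4473, -0.3441, 0.4817).
‖u_3‖ = 0.7420, so e_3 = (0.6029, -0.4637, 0.6492).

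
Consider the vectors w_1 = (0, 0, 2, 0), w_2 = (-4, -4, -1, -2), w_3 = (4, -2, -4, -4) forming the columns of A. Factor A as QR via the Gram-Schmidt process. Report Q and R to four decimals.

w_1 = (0, 0, 2, 0); ‖w_1‖ = 2.0000, so q_1 = (0.0000, 0.0000, 1.0000, 0.0000).
q_1·w_2 = 0.0000·(-4) + 0.0000·(-4) + 1.0000·(-1) + 0.0000·(-2) = -1.0000.
u_2 = w_2 + 1.0000·q_1 = (-4.0000, -4.0000, 0.0000, -2.0000).
‖u_2‖ = 6.0000, so q_2 = (-0.6667, -0.6667, 0.0000, -0.3333).
q_1·w_3 = 0.0000·4 + 0.0000·(-2) + 1.0000·(-4) + 0.0000·(-4) = -4.0000; q_2·w_3 = (-0.6667)·4 + (-0.6667)·(-2) + 0.0000·(-4) + (-0.3333)·(-4) = 0.0000.
u_3 = w_3 + 4.0000·q_1 + 0.0000·q_2 = (4.0000, -2.0000, 0.0000, -4.0000).
‖u_3‖ = 6.0000, so q_3 = (0.6667, -0.3333, 0.0000, -0.6667).

Q = [[0.0000, -0.6667, 0.6667], [0.0000, -0.6667, -0.3333], [1.0000, 0.0000, 0.0000], [0.0000, -0.3333, -0.6667]], R = [[2.0000, -1.0000, -4.0000], [0.0000, 6.0000, 0.0000], [0.0000, 0.0000, 6.0000]]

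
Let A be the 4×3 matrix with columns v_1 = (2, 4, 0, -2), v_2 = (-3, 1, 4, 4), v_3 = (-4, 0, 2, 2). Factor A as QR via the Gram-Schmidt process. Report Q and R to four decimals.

Q = [[0.4082, -0.3523, -0.8396], [0.8165, 0.4335, 0.1890], [0.0000, 0.6503, -0.2154], [-0.4082, 0.5148, -0.4615]], R = [[4.8990, -2.0412, -2.4495], [0.0000, 6.1509, 3.7393], [0.0000, 0.0000, 2.0044]]

v_1 = (2, 4, 0, -2); ‖v_1‖ = 4.8990, so q_1 = (0.4082, 0.8165, 0.0000, -0.4082).
q_1·v_2 = 0.4082·(-3) + 0.8165·1 + 0.0000·4 + (-0.4082)·4 = -2.0412.
u_2 = v_2 + 2.0412·q_1 = (-2.1667, 2.6667, 4.0000, 3.1667).
‖u_2‖ = 6.1509, so q_2 = (-0.3523, 0.4335, 0.6503, 0.5148).
q_1·v_3 = 0.4082·(-4) + 0.8165·0 + 0.0000·2 + (-0.4082)·2 = -2.4495; q_2·v_3 = (-0.3523)·(-4) + 0.4335·0 + 0.6503·2 + 0.5148·2 = 3.7393.
u_3 = v_3 + 2.4495·q_1 − 3.7393·q_2 = (-1.6828, 0.3789, -0.4317, -0.9251).
‖u_3‖ = 2.0044, so q_3 = (-0.8396, 0.1890, -0.2154, -0.4615).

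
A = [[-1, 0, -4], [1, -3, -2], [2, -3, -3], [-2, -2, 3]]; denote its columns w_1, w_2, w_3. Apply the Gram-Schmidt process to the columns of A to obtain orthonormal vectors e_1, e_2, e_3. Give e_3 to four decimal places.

e_1 = w_1/‖w_1‖ = (-1, 1, 2, -2)/3.1623 = (-0.3162, 0.3162, 0.6325, -0.6325).
r_{12} = e_1·w_2 = -1.5811.
u_2 = w_2 + 1.5811·e_1 = (-0.5000, -2.5000, -2.0000, -3.0000).
‖u_2‖ = 4.4159, so e_2 = (-0.1132, -0.5661, -0.4529, -0.6794).
r_{13} = e_1·w_3 = -3.1623; r_{23} = e_2·w_3 = 0.9058.
u_3 = w_3 + 3.1623·e_1 − 0.9058·e_2 = (-4.8974, -0.4872, -0.5897, 1.6154).
‖u_3‖ = 5.2134, so e_3 = (-0.9394, -0.0934, -0.1131, 0.3099).

e_3 = (-0.9394, -0.0934, -0.1131, 0.3099)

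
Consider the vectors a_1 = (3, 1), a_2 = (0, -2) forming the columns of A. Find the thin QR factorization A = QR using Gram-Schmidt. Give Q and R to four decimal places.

q_1 = a_1/‖a_1‖ = (3, 1)/3.1623 = (0.9487, 0.3162).
r_{12} = q_1·a_2 = -0.6325.
u_2 = a_2 + 0.6325·q_1 = (0.6000, -1.8000).
‖u_2‖ = 1.8974, so q_2 = (0.3162, -0.9487).

Q = [[0.9487, 0.3162], [0.3162, -0.9487]], R = [[3.1623, -0.6325], [0.0000, 1.8974]]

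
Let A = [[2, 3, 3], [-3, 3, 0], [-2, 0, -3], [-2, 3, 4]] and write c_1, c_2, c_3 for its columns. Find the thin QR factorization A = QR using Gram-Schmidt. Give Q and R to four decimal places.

Q = [[0.4364, 0.8018, -0.3527], [-0.6547, 0.3563, -0.3359], [-0.4364, -0.1782, -0.5374], [-0.4364, 0.4454, 0.6885]], R = [[4.5826, -1.9640, 0.8729], [0.0000, 4.8107, 4.7216], [0.0000, 0.0000, 3.3082]]

e_1 = c_1/‖c_1‖ = (2, -3, -2, -2)/4.5826 = (0.4364, -0.6547, -0.4364, -0.4364).
r_{12} = e_1·c_2 = -1.9640.
u_2 = c_2 + 1.9640·e_1 = (3.8571, 1.7143, -0.8571, 2.1429).
‖u_2‖ = 4.8107, so e_2 = (0.8018, 0.3563, -0.1782, 0.4454).
r_{13} = e_1·c_3 = 0.8729; r_{23} = e_2·c_3 = 4.7216.
u_3 = c_3 − 0.8729·e_1 − 4.7216·e_2 = (-1.1667, -1.1111, -1.7778, 2.2778).
‖u_3‖ = 3.3082, so e_3 = (-0.3527, -0.3359, -0.5374, 0.6885).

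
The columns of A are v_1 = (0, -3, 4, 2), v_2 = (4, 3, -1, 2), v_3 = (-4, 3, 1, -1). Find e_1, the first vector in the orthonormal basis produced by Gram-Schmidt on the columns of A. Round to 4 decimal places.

e_1 = (0.0000, -0.5571, 0.7428, 0.3714)

v_1 = (0, -3, 4, 2); ‖v_1‖ = 5.3852, so e_1 = (0.0000, -0.5571, 0.7428, 0.3714).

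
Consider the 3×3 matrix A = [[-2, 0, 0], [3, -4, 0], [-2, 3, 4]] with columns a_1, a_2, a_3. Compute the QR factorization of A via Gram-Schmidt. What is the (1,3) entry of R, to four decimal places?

a_1 = (-2, 3, -2); ‖a_1‖ = 4.1231, so e_1 = (-0.4851, 0.7276, -0.4851).
r_{13} = e_1·a_3 = -1.9403.

r_{13} = -1.9403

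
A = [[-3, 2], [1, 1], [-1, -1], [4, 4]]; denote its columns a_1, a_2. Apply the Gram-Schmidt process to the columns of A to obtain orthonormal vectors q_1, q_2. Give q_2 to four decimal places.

q_2 = (0.8165, 0.1361, -0.1361, 0.5443)

a_1 = (-3, 1, -1, 4); ‖a_1‖ = 5.1962, so q_1 = (-0.5774, 0.1925, -0.1925, 0.7698).
q_1·a_2 = (-0.5774)·2 + 0.1925·1 + (-0.1925)·(-1) + 0.7698·4 = 2.3094.
u_2 = a_2 − 2.3094·q_1 = (3.3333, 0.5556, -0.5556, 2.2222).
‖u_2‖ = 4.0825, so q_2 = (0.8165, 0.1361, -0.1361, 0.5443).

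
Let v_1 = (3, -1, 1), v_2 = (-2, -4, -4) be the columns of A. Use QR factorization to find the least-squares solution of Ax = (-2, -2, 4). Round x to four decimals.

e_1 = v_1/‖v_1‖ = (3, -1, 1)/3.3166 = (0.9045, -0.3015, 0.3015).
r_{12} = e_1·v_2 = -1.8091.
u_2 = v_2 + 1.8091·e_1 = (-0.3636, -4.5455, -3.4545).
‖u_2‖ = 5.7208, so e_2 = (-0.0636, -0.7946, -0.6039).
Qᵀb = (0.0000, -0.6992).
Back-substitute: x_2 = -0.6992/5.7208 = -0.1222.
x_1 = (0.0000 + 1.8091·(-0.1222))/3.3166 = -0.0667.

x = (-0.0667, -0.1222)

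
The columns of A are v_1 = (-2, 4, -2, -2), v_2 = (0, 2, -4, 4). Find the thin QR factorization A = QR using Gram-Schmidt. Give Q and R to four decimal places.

Q = [[-0.3780, 0.0984], [0.7559, 0.1476], [-0.3780, -0.5905], [-0.3780, 0.7873]], R = [[5.2915, 1.5119], [0.0000, 5.8064]]

e_1 = v_1/‖v_1‖ = (-2, 4, -2, -2)/5.2915 = (-0.3780, 0.7559, -0.3780, -0.3780).
r_{12} = e_1·v_2 = 1.5119.
u_2 = v_2 − 1.5119·e_1 = (0.5714, 0.8571, -3.4286, 4.5714).
‖u_2‖ = 5.8064, so e_2 = (0.0984, 0.1476, -0.5905, 0.7873).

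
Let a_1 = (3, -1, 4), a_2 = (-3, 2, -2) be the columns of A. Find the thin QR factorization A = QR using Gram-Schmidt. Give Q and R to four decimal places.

Q = [[0.5883, -0.4576], [-0.1961, 0.7191], [0.7845, 0.5230]], R = [[5.0990, -3.7262], [0.0000, 1.7650]]

a_1 = (3, -1, 4); ‖a_1‖ = 5.0990, so e_1 = (0.5883, -0.1961, 0.7845).
e_1·a_2 = 0.5883·(-3) + (-0.1961)·2 + 0.7845·(-2) = -3.7262.
u_2 = a_2 + 3.7262·e_1 = (-0.8077, 1.2692, 0.9231).
‖u_2‖ = 1.7650, so e_2 = (-0.4576, 0.7191, 0.5230).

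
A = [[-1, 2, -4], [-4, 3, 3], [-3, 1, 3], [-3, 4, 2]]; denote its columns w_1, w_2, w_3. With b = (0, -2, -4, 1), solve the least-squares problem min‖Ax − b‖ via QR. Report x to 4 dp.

e_1 = w_1/‖w_1‖ = (-1, -4, -3, -3)/5.9161 = (-0.1690, -0.6761, -0.5071, -0.5071).
r_{12} = e_1·w_2 = -4.9019.
u_2 = w_2 + 4.9019·e_1 = (1.1714, -0.3143, -1.4857, 1.5143).
‖u_2‖ = 2.4437, so e_2 = (0.4794, -0.1286, -0.6080, 0.6197).
r_{13} = e_1·w_3 = -3.8877; r_{23} = e_2·w_3 = -2.8880.
u_3 = w_3 + 3.8877·e_1 + 2.8880·e_2 = (-3.2727, 0.0000, -0.7273, 1.8182).
‖u_3‖ = 3.8139, so e_3 = (-0.8581, 0.0000, -0.1907, 0.4767).
Qᵀb = (2.8735, 3.3089, 1.2395).
Back-substitute: x_3 = 1.2395/3.8139 = 0.3250.
x_2 = (3.3089 + 2.8880·0.3250)/2.4437 = 1.7382.
x_1 = (2.8735 + 4.9019·1.7382 + 3.8877·0.3250)/5.9161 = 2.1395.

x = (2.1395, 1.7382, 0.3250)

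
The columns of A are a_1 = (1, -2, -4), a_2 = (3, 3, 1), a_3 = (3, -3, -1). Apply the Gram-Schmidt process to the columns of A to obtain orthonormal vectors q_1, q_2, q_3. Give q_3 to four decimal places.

a_1 = (1, -2, -4); ‖a_1‖ = 4.5826, so q_1 = (0.2182, -0.4364, -0.8729).
q_1·a_2 = 0.2182·3 + (-0.4364)·3 + (-0.8729)·1 = -1.5275.
u_2 = a_2 + 1.5275·q_1 = (3.3333, 2.3333, -0.3333).
‖u_2‖ = 4.0825, so q_2 = (0.8165, 0.5715, -0.0816).
q_1·a_3 = 0.2182·3 + (-0.4364)·(-3) + (-0.8729)·(-1) = 2.8368; q_2·a_3 = 0.8165·3 + 0.5715·(-3) + (-0.0816)·(-1) = 0.8165.
u_3 = a_3 − 2.8368·q_1 − 0.8165·q_2 = (1.7143, -2.2286, 1.5429).
‖u_3‖ = 3.2071, so q_3 = (0.5345, -0.6949, 0.4811).

q_3 = (0.5345, -0.6949, 0.4811)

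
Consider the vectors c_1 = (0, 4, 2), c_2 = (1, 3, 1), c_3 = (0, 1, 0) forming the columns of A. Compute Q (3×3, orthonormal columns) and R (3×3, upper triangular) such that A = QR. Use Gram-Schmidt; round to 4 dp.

Q = [[0.0000, 0.9129, -0.4082], [0.8944, 0.1826, 0.4082], [0.4472, -0.3651, -0.8165]], R = [[4.4721, 3.1305, 0.8944], [0.0000, 1.0954, 0.1826], [0.0000, 0.0000, 0.4082]]

q_1 = c_1/‖c_1‖ = (0, 4, 2)/4.4721 = (0.0000, 0.8944, 0.4472).
r_{12} = q_1·c_2 = 3.1305.
u_2 = c_2 − 3.1305·q_1 = (1.0000, 0.2000, -0.4000).
‖u_2‖ = 1.0954, so q_2 = (0.9129, 0.1826, -0.3651).
r_{13} = q_1·c_3 = 0.8944; r_{23} = q_2·c_3 = 0.1826.
u_3 = c_3 − 0.8944·q_1 − 0.1826·q_2 = (-0.1667, 0.1667, -0.3333).
‖u_3‖ = 0.4082, so q_3 = (-0.4082, 0.4082, -0.8165).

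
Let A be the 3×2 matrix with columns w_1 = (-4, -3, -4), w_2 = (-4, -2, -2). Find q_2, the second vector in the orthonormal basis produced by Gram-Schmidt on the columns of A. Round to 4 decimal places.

q_2 = (-0.7498, 0.1363, 0.6475)

q_1 = w_1/‖w_1‖ = (-4, -3, -4)/6.4031 = (-0.6247, -0.4685, -0.6247).
r_{12} = q_1·w_2 = 4.6852.
u_2 = w_2 − 4.6852·q_1 = (-1.0732, 0.1951, 0.9268).
‖u_2‖ = 1.4314, so q_2 = (-0.7498, 0.1363, 0.6475).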